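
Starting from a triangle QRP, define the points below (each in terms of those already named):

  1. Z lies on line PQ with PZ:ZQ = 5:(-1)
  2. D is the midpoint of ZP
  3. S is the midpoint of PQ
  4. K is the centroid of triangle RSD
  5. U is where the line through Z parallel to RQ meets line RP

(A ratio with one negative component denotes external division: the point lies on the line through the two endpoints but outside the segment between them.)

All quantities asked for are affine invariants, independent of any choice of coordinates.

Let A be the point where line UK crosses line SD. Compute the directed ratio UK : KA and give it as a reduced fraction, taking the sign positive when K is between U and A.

Assign Q = (0, 0), R = (1, 0), P = (0, 1) — the answer is frame-independent, so this choice is without loss of generality.
1. Z lies on line PQ with PZ:ZQ = 5:(-1) ⇒ Z = (0, -1/4)
2. D is the midpoint of ZP ⇒ D = (0, 3/8)
3. S is the midpoint of PQ ⇒ S = (0, 1/2)
4. K is the centroid of triangle RSD ⇒ K = (1/3, 7/24)
5. U is where the line through Z parallel to RQ meets line RP ⇒ U = (5/4, -1/4)
line UK meets SD at A = (0, 43/88)
K = U + t·(A−U) with t = 11/15, so UK:KA = 11/15:4/15

UK:KA = 11/4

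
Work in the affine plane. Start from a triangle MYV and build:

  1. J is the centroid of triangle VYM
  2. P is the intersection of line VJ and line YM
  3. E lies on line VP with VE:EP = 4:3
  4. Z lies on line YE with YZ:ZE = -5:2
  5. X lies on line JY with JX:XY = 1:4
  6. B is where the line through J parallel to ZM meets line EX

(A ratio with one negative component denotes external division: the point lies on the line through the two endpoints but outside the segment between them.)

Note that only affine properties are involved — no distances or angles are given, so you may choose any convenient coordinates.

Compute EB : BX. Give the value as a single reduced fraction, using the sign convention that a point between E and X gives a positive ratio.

Choose coordinates M = (0, 0), Y = (1, 0), V = (0, 1).
1. J is the centroid of triangle VYM ⇒ J = (1/3, 1/3)
2. P is the intersection of line VJ and line YM ⇒ P = (1/2, 0)
3. E lies on line VP with VE:EP = 4:3 ⇒ E = (2/7, 3/7)
4. Z lies on line YE with YZ:ZE = -5:2 ⇒ Z = (-4/21, 5/7)
5. X lies on line JY with JX:XY = 1:4 ⇒ X = (7/15, 4/15)
6. B is where the line through J parallel to ZM meets line EX ⇒ B = (205/651, 262/651)
B = E + t·(X−E) with t = 5/31, so EB:BX = t:(1−t) = 5/31:26/31

EB:BX = 5/26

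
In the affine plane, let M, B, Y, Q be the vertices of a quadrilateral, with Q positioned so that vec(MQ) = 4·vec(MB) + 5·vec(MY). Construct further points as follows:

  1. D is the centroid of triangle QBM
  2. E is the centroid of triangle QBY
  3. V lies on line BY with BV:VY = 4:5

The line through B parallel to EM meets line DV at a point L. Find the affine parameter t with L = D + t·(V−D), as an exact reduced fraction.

t = -39/5

Work in coordinates with M = (0, 0), B = (1, 0), Y = (0, 1), Q = (4, 5).
1. D is the centroid of triangle QBM ⇒ D = (5/3, 5/3)
2. E is the centroid of triangle QBY ⇒ E = (5/3, 2)
3. V lies on line BY with BV:VY = 4:5 ⇒ V = (5/9, 4/9)
through B parallel to EM: direction (-5/3, -2); meets DV at L = (31/3, 56/5)
L = D + t·(V−D) with t = -39/5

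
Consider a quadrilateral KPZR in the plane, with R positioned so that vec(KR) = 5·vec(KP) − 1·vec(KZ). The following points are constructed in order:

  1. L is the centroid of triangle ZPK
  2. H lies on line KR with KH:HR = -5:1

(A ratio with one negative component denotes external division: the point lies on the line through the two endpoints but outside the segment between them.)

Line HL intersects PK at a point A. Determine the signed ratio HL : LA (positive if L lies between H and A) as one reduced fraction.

Assign K = (0, 0), P = (1, 0), Z = (0, 1), R = (5, -1) — the answer is frame-independent, so this choice is without loss of generality.
1. L is the centroid of triangle ZPK ⇒ L = (1/3, 1/3)
2. H lies on line KR with KH:HR = -5:1 ⇒ H = (25/4, -5/4)
line HL meets PK at A = (30/19, 0)
L = H + t·(A−H) with t = 19/15, so HL:LA = 19/15:-4/15

HL:LA = -19/4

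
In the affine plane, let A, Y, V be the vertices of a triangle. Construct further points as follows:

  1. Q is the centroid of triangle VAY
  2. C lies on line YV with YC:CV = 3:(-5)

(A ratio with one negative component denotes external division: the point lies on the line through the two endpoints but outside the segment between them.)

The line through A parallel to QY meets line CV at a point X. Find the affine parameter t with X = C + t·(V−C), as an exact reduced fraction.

t = 1/5

Set A = (0, 0), Y = (1, 0), V = (0, 1); any affine frame gives the same invariant.
1. Q is the centroid of triangle VAY ⇒ Q = (1/3, 1/3)
2. C lies on line YV with YC:CV = 3:(-5) ⇒ C = (5/2, -3/2)
through A parallel to QY: direction (2/3, -1/3); meets CV at X = (2, -1)
X = C + t·(V−C) with t = 1/5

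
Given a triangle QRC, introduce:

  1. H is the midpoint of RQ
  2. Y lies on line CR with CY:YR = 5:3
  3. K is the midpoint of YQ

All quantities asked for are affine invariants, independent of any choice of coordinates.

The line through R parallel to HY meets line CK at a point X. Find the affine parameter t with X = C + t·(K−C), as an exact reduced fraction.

t = 16/7

Set Q = (0, 0), R = (1, 0), C = (0, 1); any affine frame gives the same invariant.
1. H is the midpoint of RQ ⇒ H = (1/2, 0)
2. Y lies on line CR with CY:YR = 5:3 ⇒ Y = (5/8, 3/8)
3. K is the midpoint of YQ ⇒ K = (5/16, 3/16)
through R parallel to HY: direction (1/8, 3/8); meets CK at X = (5/7, -6/7)
X = C + t·(K−C) with t = 16/7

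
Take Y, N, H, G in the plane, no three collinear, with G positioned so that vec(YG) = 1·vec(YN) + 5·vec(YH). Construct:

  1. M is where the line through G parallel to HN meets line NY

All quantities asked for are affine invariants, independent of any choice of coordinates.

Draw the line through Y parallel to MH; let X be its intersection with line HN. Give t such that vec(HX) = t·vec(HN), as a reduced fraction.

t = 6/5

Choose coordinates Y = (0, 0), N = (1, 0), H = (0, 1), G = (1, 5).
1. M is where the line through G parallel to HN meets line NY ⇒ M = (6, 0)
through Y parallel to MH: direction (-6, 1); meets HN at X = (6/5, -1/5)
X = H + t·(N−H) with t = 6/5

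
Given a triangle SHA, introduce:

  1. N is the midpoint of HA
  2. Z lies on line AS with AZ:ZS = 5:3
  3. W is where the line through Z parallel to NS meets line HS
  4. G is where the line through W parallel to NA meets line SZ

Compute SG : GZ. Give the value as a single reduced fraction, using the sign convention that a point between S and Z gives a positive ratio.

SG:GZ = -1/2

Work in coordinates with S = (0, 0), H = (1, 0), A = (0, 1).
1. N is the midpoint of HA ⇒ N = (1/2, 1/2)
2. Z lies on line AS with AZ:ZS = 5:3 ⇒ Z = (0, 3/8)
3. W is where the line through Z parallel to NS meets line HS ⇒ W = (-3/8, 0)
4. G is where the line through W parallel to NA meets line SZ ⇒ G = (0, -3/8)
G = S + t·(Z−S) with t = -1, so SG:GZ = t:(1−t) = -1:2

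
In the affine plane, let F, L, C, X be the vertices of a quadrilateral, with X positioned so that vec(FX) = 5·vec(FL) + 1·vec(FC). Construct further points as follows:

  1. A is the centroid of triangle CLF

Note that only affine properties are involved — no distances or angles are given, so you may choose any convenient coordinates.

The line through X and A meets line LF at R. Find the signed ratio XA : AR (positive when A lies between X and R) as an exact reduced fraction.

Choose coordinates F = (0, 0), L = (1, 0), C = (0, 1), X = (5, 1).
1. A is the centroid of triangle CLF ⇒ A = (1/3, 1/3)
line XA meets LF at R = (-2, 0)
A = X + t·(R−X) with t = 2/3, so XA:AR = 2/3:1/3

XA:AR = 2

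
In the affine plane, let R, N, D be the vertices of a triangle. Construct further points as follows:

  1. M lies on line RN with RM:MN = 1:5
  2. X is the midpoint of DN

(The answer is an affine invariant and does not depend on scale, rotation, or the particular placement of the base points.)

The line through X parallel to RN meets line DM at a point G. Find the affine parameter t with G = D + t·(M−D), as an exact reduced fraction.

t = 1/2

Work in coordinates with R = (0, 0), N = (1, 0), D = (0, 1).
1. M lies on line RN with RM:MN = 1:5 ⇒ M = (1/6, 0)
2. X is the midpoint of DN ⇒ X = (1/2, 1/2)
through X parallel to RN: direction (1, 0); meets DM at G = (1/12, 1/2)
G = D + t·(M−D) with t = 1/2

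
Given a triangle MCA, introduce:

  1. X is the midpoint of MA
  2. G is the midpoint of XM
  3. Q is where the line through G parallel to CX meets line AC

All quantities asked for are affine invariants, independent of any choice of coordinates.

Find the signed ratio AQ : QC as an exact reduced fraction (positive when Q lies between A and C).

Choose coordinates M = (0, 0), C = (1, 0), A = (0, 1).
1. X is the midpoint of MA ⇒ X = (0, 1/2)
2. G is the midpoint of XM ⇒ G = (0, 1/4)
3. Q is where the line through G parallel to CX meets line AC ⇒ Q = (3/2, -1/2)
Q = A + t·(C−A) with t = 3/2, so AQ:QC = t:(1−t) = 3/2:-1/2

AQ:QC = -3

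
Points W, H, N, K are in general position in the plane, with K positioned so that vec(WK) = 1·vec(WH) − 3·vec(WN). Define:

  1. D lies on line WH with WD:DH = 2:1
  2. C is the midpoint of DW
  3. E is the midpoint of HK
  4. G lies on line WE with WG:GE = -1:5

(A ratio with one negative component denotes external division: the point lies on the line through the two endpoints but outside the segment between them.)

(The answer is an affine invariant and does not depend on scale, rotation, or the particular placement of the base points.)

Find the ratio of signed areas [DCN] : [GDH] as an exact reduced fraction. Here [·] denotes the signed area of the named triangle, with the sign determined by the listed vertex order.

Assign W = (0, 0), H = (1, 0), N = (0, 1), K = (1, -3) — the answer is frame-independent, so this choice is without loss of generality.
1. D lies on line WH with WD:DH = 2:1 ⇒ D = (2/3, 0)
2. C is the midpoint of DW ⇒ C = (1/3, 0)
3. E is the midpoint of HK ⇒ E = (1, -3/2)
4. G lies on line WE with WG:GE = -1:5 ⇒ G = (-1/4, 3/8)
2·[DCN] = -1/3, 2·[GDH] = 1/8
[DCN]:[GDH] = -1/3:1/8 = -8/3

[DCN]:[GDH] = -8/3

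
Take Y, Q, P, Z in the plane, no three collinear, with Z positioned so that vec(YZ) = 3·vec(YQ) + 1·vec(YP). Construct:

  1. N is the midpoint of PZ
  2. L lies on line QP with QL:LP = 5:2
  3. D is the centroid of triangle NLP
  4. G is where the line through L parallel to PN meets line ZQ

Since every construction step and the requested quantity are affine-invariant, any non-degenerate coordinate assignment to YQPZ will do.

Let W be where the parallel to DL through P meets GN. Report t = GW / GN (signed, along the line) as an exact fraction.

t = 27/13

Work in coordinates with Y = (0, 0), Q = (1, 0), P = (0, 1), Z = (3, 1).
1. N is the midpoint of PZ ⇒ N = (3/2, 1)
2. L lies on line QP with QL:LP = 5:2 ⇒ L = (2/7, 5/7)
3. D is the centroid of triangle NLP ⇒ D = (25/42, 19/21)
4. G is where the line through L parallel to PN meets line ZQ ⇒ G = (17/7, 5/7)
through P parallel to DL: direction (-13/42, -4/21); meets GN at W = (1/2, 17/13)
W = G + t·(N−G) with t = 27/13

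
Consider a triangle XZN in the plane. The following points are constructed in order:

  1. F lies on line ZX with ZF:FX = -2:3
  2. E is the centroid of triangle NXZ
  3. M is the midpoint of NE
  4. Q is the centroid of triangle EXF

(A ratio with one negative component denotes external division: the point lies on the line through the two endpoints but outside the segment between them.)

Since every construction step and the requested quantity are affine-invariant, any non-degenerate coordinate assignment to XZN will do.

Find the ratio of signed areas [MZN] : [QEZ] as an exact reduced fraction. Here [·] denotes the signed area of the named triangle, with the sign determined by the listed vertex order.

Assign X = (0, 0), Z = (1, 0), N = (0, 1) — the answer is frame-independent, so this choice is without loss of generality.
1. F lies on line ZX with ZF:FX = -2:3 ⇒ F = (3, 0)
2. E is the centroid of triangle NXZ ⇒ E = (1/3, 1/3)
3. M is the midpoint of NE ⇒ M = (1/6, 2/3)
4. Q is the centroid of triangle EXF ⇒ Q = (10/9, 1/9)
2·[MZN] = 1/6, 2·[QEZ] = 1/9
[MZN]:[QEZ] = 1/6:1/9 = 3/2

[MZN]:[QEZ] = 3/2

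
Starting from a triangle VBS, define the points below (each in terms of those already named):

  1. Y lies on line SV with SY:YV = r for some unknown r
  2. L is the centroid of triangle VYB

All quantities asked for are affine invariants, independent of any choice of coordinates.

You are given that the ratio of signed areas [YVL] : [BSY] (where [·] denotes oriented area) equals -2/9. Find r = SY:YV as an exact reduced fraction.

Set V = (0, 0), B = (1, 0), S = (0, 1); any affine frame gives the same invariant.
1. With SY:YV = r, write λ = r/(r+1) so Y = S + λ·(V−S); Y is affine-linear in λ
2. L is the centroid of triangle VYB ⇒ L is an affine combination of earlier points and hence also affine-linear in λ
Every point depending on Y is an affine combination of Y and λ-independent points, so each such coordinate is linear in λ; the λ² term in each signed area is a multiple of (V−S)×(V−S) = 0, so 2·[YVL] and 2·[BSY] are each linear in λ. Evaluating at λ=0 and λ=1:
  2·[YVL] = -1/3·λ + 1/3,   2·[BSY] = λ
So [YVL]:[BSY] = (-1/3·λ + 1/3) / (λ). Setting this equal to -2/9:
  -1/3·λ + 1/3 = -2/9·(λ)  ⇒  λ = 3
Then r = λ/(1−λ) = (3)/(-2) = -3/2. Check: with r = -3/2, Y = (0, -2) and [YVL]:[BSY] = -2/9 as required.

r = -3/2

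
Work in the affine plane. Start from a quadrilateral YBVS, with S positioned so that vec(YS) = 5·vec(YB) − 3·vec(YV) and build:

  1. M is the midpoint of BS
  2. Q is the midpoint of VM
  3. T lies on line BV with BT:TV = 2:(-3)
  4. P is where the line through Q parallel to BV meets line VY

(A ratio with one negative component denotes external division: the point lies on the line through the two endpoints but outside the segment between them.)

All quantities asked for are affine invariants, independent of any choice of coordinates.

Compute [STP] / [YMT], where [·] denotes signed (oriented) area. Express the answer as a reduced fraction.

[STP]:[YMT] = 7/3

Set Y = (0, 0), B = (1, 0), V = (0, 1), S = (5, -3); any affine frame gives the same invariant.
1. M is the midpoint of BS ⇒ M = (3, -3/2)
2. Q is the midpoint of VM ⇒ Q = (3/2, -1/4)
3. T lies on line BV with BT:TV = 2:(-3) ⇒ T = (3, -2)
4. P is where the line through Q parallel to BV meets line VY ⇒ P = (0, 5/4)
2·[STP] = -7/2, 2·[YMT] = -3/2
[STP]:[YMT] = -7/2:-3/2 = 7/3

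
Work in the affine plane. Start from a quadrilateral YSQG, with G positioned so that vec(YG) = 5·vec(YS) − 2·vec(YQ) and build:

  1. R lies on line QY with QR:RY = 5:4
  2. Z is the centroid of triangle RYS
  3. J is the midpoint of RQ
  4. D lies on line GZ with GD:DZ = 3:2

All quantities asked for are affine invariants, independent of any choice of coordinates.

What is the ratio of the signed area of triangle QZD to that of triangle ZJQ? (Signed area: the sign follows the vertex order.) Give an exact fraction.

Work in coordinates with Y = (0, 0), S = (1, 0), Q = (0, 1), G = (5, -2).
1. R lies on line QY with QR:RY = 5:4 ⇒ R = (0, 4/9)
2. Z is the centroid of triangle RYS ⇒ Z = (1/3, 4/27)
3. J is the midpoint of RQ ⇒ J = (0, 13/18)
4. D lies on line GZ with GD:DZ = 3:2 ⇒ D = (11/5, -32/45)
2·[QZD] = 176/135, 2·[ZJQ] = -5/54
[QZD]:[ZJQ] = 176/135:-5/54 = -352/25

[QZD]:[ZJQ] = -352/25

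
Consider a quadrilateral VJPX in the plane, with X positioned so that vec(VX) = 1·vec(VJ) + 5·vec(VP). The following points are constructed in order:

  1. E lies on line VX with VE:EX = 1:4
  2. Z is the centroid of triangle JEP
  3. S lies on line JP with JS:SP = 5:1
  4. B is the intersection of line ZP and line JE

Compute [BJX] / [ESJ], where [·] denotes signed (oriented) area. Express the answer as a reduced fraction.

Assign V = (0, 0), J = (1, 0), P = (0, 1), X = (1, 5) — the answer is frame-independent, so this choice is without loss of generality.
1. E lies on line VX with VE:EX = 1:4 ⇒ E = (1/5, 1)
2. Z is the centroid of triangle JEP ⇒ Z = (2/5, 2/3)
3. S lies on line JP with JS:SP = 5:1 ⇒ S = (1/6, 5/6)
4. B is the intersection of line ZP and line JE ⇒ B = (3/5, 1/2)
2·[BJX] = 2, 2·[ESJ] = 1/6
[BJX]:[ESJ] = 2:1/6 = 12

[BJX]:[ESJ] = 12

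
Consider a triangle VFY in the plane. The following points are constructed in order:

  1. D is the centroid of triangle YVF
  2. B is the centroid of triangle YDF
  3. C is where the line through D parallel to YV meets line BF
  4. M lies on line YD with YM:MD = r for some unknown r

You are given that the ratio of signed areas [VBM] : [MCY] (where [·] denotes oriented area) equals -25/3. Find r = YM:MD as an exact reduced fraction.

r = -4/5

Set V = (0, 0), F = (1, 0), Y = (0, 1); any affine frame gives the same invariant.
1. D is the centroid of triangle YVF ⇒ D = (1/3, 1/3)
2. B is the centroid of triangle YDF ⇒ B = (4/9, 4/9)
3. C is where the line through D parallel to YV meets line BF ⇒ C = (1/3, 8/15)
4. With YM:MD = r, write λ = r/(r+1) so M = Y + λ·(D−Y); M is affine-linear in λ
Every point depending on M is an affine combination of M and λ-independent points, so each such coordinate is linear in λ; the λ² term in each signed area is a multiple of (D−Y)×(D−Y) = 0, so 2·[VBM] and 2·[MCY] are each linear in λ. Evaluating at λ=0 and λ=1:
  2·[VBM] = -4/9·λ + 4/9,   2·[MCY] = 1/15·λ
So [VBM]:[MCY] = (-4/9·λ + 4/9) / (1/15·λ). Setting this equal to -25/3:
  -4/9·λ + 4/9 = -25/3·(1/15·λ)  ⇒  λ = -4
Then r = λ/(1−λ) = (-4)/(5) = -4/5. Check: with r = -4/5, M = (-4/3, 11/3) and [VBM]:[MCY] = -25/3 as required.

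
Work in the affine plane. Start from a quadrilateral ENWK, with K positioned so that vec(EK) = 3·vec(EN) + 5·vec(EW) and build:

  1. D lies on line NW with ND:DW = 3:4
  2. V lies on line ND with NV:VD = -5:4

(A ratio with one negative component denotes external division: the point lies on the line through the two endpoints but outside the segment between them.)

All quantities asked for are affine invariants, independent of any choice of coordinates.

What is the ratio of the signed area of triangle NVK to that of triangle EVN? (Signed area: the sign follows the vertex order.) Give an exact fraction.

Assign E = (0, 0), N = (1, 0), W = (0, 1), K = (3, 5) — the answer is frame-independent, so this choice is without loss of generality.
1. D lies on line NW with ND:DW = 3:4 ⇒ D = (4/7, 3/7)
2. V lies on line ND with NV:VD = -5:4 ⇒ V = (-8/7, 15/7)
2·[NVK] = -15, 2·[EVN] = -15/7
[NVK]:[EVN] = -15:-15/7 = 7

[NVK]:[EVN] = 7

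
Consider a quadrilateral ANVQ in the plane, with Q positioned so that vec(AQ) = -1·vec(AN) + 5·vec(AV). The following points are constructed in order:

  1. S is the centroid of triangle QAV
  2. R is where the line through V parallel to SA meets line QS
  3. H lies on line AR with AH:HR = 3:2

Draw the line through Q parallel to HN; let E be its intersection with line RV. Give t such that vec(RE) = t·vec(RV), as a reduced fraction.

Work in coordinates with A = (0, 0), N = (1, 0), V = (0, 1), Q = (-1, 5).
1. S is the centroid of triangle QAV ⇒ S = (-1/3, 2)
2. R is where the line through V parallel to SA meets line QS ⇒ R = (1/3, -1)
3. H lies on line AR with AH:HR = 3:2 ⇒ H = (1/5, -3/5)
through Q parallel to HN: direction (4/5, 3/5); meets RV at E = (-19/27, 47/9)
E = R + t·(V−R) with t = 28/9

t = 28/9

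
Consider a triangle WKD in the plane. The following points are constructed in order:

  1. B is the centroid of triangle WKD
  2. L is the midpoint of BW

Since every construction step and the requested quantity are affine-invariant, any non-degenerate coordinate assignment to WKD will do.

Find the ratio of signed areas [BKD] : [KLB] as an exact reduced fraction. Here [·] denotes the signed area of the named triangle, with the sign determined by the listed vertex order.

Assign W = (0, 0), K = (1, 0), D = (0, 1) — the answer is frame-independent, so this choice is without loss of generality.
1. B is the centroid of triangle WKD ⇒ B = (1/3, 1/3)
2. L is the midpoint of BW ⇒ L = (1/6, 1/6)
2·[BKD] = 1/3, 2·[KLB] = -1/6
[BKD]:[KLB] = 1/3:-1/6 = -2

[BKD]:[KLB] = -2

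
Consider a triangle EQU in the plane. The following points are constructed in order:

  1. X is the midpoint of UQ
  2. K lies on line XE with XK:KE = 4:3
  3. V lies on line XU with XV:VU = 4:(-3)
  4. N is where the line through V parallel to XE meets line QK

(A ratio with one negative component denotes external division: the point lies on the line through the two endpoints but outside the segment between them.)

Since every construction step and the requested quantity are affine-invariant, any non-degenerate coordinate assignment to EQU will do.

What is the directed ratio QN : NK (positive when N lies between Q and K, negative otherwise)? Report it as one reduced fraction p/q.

Assign E = (0, 0), Q = (1, 0), U = (0, 1) — the answer is frame-independent, so this choice is without loss of generality.
1. X is the midpoint of UQ ⇒ X = (1/2, 1/2)
2. K lies on line XE with XK:KE = 4:3 ⇒ K = (3/14, 3/14)
3. V lies on line XU with XV:VU = 4:(-3) ⇒ V = (-3/2, 5/2)
4. N is where the line through V parallel to XE meets line QK ⇒ N = (-41/14, 15/14)
N = Q + t·(K−Q) with t = 5, so QN:NK = t:(1−t) = 5:-4

QN:NK = -5/4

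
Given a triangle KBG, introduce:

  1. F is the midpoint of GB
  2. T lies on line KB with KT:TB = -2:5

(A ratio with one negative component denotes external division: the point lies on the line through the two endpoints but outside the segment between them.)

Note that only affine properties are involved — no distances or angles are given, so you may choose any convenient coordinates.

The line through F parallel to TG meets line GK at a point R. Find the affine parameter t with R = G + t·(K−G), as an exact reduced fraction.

Choose coordinates K = (0, 0), B = (1, 0), G = (0, 1).
1. F is the midpoint of GB ⇒ F = (1/2, 1/2)
2. T lies on line KB with KT:TB = -2:5 ⇒ T = (-2/3, 0)
through F parallel to TG: direction (2/3, 1); meets GK at R = (0, -1/4)
R = G + t·(K−G) with t = 5/4

t = 5/4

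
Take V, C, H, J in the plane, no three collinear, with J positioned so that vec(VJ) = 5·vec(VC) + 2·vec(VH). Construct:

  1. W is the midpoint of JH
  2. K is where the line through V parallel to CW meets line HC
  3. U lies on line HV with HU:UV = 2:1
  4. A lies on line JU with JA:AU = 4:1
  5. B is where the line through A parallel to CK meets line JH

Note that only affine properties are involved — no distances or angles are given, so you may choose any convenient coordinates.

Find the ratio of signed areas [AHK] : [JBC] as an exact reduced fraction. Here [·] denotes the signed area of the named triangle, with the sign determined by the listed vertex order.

Choose coordinates V = (0, 0), C = (1, 0), H = (0, 1), J = (5, 2).
1. W is the midpoint of JH ⇒ W = (5/2, 3/2)
2. K is where the line through V parallel to CW meets line HC ⇒ K = (1/2, 1/2)
3. U lies on line HV with HU:UV = 2:1 ⇒ U = (0, 1/3)
4. A lies on line JU with JA:AU = 4:1 ⇒ A = (1, 2/3)
5. B is where the line through A parallel to CK meets line JH ⇒ B = (5/9, 10/9)
2·[AHK] = 1/3, 2·[JBC] = 16/3
[AHK]:[JBC] = 1/3:16/3 = 1/16

[AHK]:[JBC] = 1/16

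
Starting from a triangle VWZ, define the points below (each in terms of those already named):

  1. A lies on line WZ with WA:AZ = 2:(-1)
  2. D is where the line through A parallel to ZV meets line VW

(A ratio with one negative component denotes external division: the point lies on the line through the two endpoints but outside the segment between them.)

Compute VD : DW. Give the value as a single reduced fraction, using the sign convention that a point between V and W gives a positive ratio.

Choose coordinates V = (0, 0), W = (1, 0), Z = (0, 1).
1. A lies on line WZ with WA:AZ = 2:(-1) ⇒ A = (-1, 2)
2. D is where the line through A parallel to ZV meets line VW ⇒ D = (-1, 0)
D = V + t·(W−V) with t = -1, so VD:DW = t:(1−t) = -1:2

VD:DW = -1/2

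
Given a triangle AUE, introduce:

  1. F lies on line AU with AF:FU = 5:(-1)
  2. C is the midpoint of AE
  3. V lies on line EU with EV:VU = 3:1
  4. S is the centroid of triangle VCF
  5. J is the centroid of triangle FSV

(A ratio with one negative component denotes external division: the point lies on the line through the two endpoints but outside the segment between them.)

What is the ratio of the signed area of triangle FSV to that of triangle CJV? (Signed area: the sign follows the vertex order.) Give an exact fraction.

[FSV]:[CJV] = -3/4

Choose coordinates A = (0, 0), U = (1, 0), E = (0, 1).
1. F lies on line AU with AF:FU = 5:(-1) ⇒ F = (5/4, 0)
2. C is the midpoint of AE ⇒ C = (0, 1/2)
3. V lies on line EU with EV:VU = 3:1 ⇒ V = (3/4, 1/4)
4. S is the centroid of triangle VCF ⇒ S = (2/3, 1/4)
5. J is the centroid of triangle FSV ⇒ J = (8/9, 1/6)
2·[FSV] = -1/48, 2·[CJV] = 1/36
[FSV]:[CJV] = -1/48:1/36 = -3/4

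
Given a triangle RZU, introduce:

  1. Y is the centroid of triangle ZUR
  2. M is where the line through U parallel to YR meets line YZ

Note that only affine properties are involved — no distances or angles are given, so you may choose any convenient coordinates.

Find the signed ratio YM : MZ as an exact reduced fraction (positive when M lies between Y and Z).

Assign R = (0, 0), Z = (1, 0), U = (0, 1) — the answer is frame-independent, so this choice is without loss of generality.
1. Y is the centroid of triangle ZUR ⇒ Y = (1/3, 1/3)
2. M is where the line through U parallel to YR meets line YZ ⇒ M = (-1/3, 2/3)
M = Y + t·(Z−Y) with t = -1, so YM:MZ = t:(1−t) = -1:2

YM:MZ = -1/2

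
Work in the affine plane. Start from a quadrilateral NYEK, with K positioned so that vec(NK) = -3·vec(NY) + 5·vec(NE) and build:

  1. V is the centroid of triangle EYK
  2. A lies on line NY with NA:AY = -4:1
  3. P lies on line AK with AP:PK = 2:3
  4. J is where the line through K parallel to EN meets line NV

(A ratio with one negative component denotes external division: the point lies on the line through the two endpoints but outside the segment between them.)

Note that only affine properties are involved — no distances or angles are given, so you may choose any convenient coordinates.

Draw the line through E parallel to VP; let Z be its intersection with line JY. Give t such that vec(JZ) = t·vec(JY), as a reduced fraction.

t = 8/9

Assign N = (0, 0), Y = (1, 0), E = (0, 1), K = (-3, 5) — the answer is frame-independent, so this choice is without loss of generality.
1. V is the centroid of triangle EYK ⇒ V = (-2/3, 2)
2. A lies on line NY with NA:AY = -4:1 ⇒ A = (4/3, 0)
3. P lies on line AK with AP:PK = 2:3 ⇒ P = (-2/5, 2)
4. J is where the line through K parallel to EN meets line NV ⇒ J = (-3, 9)
through E parallel to VP: direction (4/15, 0); meets JY at Z = (5/9, 1)
Z = J + t·(Y−J) with t = 8/9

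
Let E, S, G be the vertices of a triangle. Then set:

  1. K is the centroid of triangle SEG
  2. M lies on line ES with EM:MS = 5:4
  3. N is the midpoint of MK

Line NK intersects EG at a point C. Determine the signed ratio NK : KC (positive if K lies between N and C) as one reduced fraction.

NK:KC = 1/3

Set E = (0, 0), S = (1, 0), G = (0, 1); any affine frame gives the same invariant.
1. K is the centroid of triangle SEG ⇒ K = (1/3, 1/3)
2. M lies on line ES with EM:MS = 5:4 ⇒ M = (5/9, 0)
3. N is the midpoint of MK ⇒ N = (4/9, 1/6)
line NK meets EG at C = (0, 5/6)
K = N + t·(C−N) with t = 1/4, so NK:KC = 1/4:3/4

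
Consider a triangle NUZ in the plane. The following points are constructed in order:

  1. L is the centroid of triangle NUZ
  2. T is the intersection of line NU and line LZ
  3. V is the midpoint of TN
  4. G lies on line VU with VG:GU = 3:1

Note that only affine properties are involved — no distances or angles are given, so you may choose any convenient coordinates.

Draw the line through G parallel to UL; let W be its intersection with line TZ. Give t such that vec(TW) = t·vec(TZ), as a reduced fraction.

Choose coordinates N = (0, 0), U = (1, 0), Z = (0, 1).
1. L is the centroid of triangle NUZ ⇒ L = (1/3, 1/3)
2. T is the intersection of line NU and line LZ ⇒ T = (1/2, 0)
3. V is the midpoint of TN ⇒ V = (1/4, 0)
4. G lies on line VU with VG:GU = 3:1 ⇒ G = (13/16, 0)
through G parallel to UL: direction (-2/3, 1/3); meets TZ at W = (19/48, 5/24)
W = T + t·(Z−T) with t = 5/24

t = 5/24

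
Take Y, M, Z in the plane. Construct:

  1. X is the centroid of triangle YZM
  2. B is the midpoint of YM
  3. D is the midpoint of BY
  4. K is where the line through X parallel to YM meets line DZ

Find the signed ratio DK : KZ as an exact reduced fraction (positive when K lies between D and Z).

Assign Y = (0, 0), M = (1, 0), Z = (0, 1) — the answer is frame-independent, so this choice is without loss of generality.
1. X is the centroid of triangle YZM ⇒ X = (1/3, 1/3)
2. B is the midpoint of YM ⇒ B = (1/2, 0)
3. D is the midpoint of BY ⇒ D = (1/4, 0)
4. K is where the line through X parallel to YM meets line DZ ⇒ K = (1/6, 1/3)
K = D + t·(Z−D) with t = 1/3, so DK:KZ = t:(1−t) = 1/3:2/3

DK:KZ = 1/2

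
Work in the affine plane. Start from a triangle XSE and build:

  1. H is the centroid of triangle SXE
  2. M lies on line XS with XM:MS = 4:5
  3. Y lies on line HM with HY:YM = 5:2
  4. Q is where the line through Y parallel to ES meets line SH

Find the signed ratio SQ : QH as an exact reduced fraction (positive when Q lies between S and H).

SQ:QH = -31/10

Choose coordinates X = (0, 0), S = (1, 0), E = (0, 1).
1. H is the centroid of triangle SXE ⇒ H = (1/3, 1/3)
2. M lies on line XS with XM:MS = 4:5 ⇒ M = (4/9, 0)
3. Y lies on line HM with HY:YM = 5:2 ⇒ Y = (26/63, 2/21)
4. Q is where the line through Y parallel to ES meets line SH ⇒ Q = (1/63, 31/63)
Q = S + t·(H−S) with t = 31/21, so SQ:QH = t:(1−t) = 31/21:-10/21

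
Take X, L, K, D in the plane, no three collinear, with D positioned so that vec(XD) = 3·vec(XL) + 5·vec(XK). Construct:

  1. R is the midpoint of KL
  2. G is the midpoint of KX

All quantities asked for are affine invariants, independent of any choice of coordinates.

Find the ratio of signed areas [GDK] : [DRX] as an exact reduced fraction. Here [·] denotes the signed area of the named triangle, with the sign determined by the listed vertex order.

[GDK]:[DRX] = -3/2

Choose coordinates X = (0, 0), L = (1, 0), K = (0, 1), D = (3, 5).
1. R is the midpoint of KL ⇒ R = (1/2, 1/2)
2. G is the midpoint of KX ⇒ G = (0, 1/2)
2·[GDK] = 3/2, 2·[DRX] = -1
[GDK]:[DRX] = 3/2:-1 = -3/2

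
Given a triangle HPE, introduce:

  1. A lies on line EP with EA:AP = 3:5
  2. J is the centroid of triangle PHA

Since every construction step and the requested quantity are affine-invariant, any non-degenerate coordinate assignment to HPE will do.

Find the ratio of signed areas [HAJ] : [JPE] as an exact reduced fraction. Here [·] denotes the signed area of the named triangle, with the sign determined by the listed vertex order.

[HAJ]:[JPE] = -5/8

Work in coordinates with H = (0, 0), P = (1, 0), E = (0, 1).
1. A lies on line EP with EA:AP = 3:5 ⇒ A = (3/8, 5/8)
2. J is the centroid of triangle PHA ⇒ J = (11/24, 5/24)
2·[HAJ] = -5/24, 2·[JPE] = 1/3
[HAJ]:[JPE] = -5/24:1/3 = -5/8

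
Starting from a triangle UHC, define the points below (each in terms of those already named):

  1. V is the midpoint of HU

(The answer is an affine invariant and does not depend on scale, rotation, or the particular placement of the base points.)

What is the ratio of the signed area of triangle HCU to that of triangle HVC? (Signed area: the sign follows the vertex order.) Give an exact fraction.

Choose coordinates U = (0, 0), H = (1, 0), C = (0, 1).
1. V is the midpoint of HU ⇒ V = (1/2, 0)
2·[HCU] = 1, 2·[HVC] = -1/2
[HCU]:[HVC] = 1:-1/2 = -2

[HCU]:[HVC] = -2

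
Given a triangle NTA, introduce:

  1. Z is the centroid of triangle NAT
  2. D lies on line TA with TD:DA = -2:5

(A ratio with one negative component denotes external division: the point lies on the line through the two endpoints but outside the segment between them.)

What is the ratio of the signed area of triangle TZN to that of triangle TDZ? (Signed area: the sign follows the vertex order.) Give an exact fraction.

[TZN]:[TDZ] = -3/2

Work in coordinates with N = (0, 0), T = (1, 0), A = (0, 1).
1. Z is the centroid of triangle NAT ⇒ Z = (1/3, 1/3)
2. D lies on line TA with TD:DA = -2:5 ⇒ D = (5/3, -2/3)
2·[TZN] = 1/3, 2·[TDZ] = -2/9
[TZN]:[TDZ] = 1/3:-2/9 = -3/2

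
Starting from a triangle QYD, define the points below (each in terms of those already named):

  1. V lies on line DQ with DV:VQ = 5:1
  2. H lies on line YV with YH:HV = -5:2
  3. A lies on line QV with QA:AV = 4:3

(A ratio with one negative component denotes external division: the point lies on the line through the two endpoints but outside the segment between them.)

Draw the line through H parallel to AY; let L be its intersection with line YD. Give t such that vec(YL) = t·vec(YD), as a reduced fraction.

Choose coordinates Q = (0, 0), Y = (1, 0), D = (0, 1).
1. V lies on line DQ with DV:VQ = 5:1 ⇒ V = (0, 1/6)
2. H lies on line YV with YH:HV = -5:2 ⇒ H = (-2/3, 5/18)
3. A lies on line QV with QA:AV = 4:3 ⇒ A = (0, 2/21)
through H parallel to AY: direction (1, -2/21); meets YD at L = (33/38, 5/38)
L = Y + t·(D−Y) with t = 5/38

t = 5/38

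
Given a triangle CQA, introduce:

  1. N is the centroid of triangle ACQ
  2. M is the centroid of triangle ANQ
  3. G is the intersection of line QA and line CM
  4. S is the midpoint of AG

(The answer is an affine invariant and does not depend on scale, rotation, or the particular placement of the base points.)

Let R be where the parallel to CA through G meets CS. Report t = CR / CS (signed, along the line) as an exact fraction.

Work in coordinates with C = (0, 0), Q = (1, 0), A = (0, 1).
1. N is the centroid of triangle ACQ ⇒ N = (1/3, 1/3)
2. M is the centroid of triangle ANQ ⇒ M = (4/9, 4/9)
3. G is the intersection of line QA and line CM ⇒ G = (1/2, 1/2)
4. S is the midpoint of AG ⇒ S = (1/4, 3/4)
through G parallel to CA: direction (0, 1); meets CS at R = (1/2, 3/2)
R = C + t·(S−C) with t = 2

t = 2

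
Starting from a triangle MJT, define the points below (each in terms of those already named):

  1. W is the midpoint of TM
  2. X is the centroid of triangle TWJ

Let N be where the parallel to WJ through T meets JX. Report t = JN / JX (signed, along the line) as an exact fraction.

t = 3

Set M = (0, 0), J = (1, 0), T = (0, 1); any affine frame gives the same invariant.
1. W is the midpoint of TM ⇒ W = (0, 1/2)
2. X is the centroid of triangle TWJ ⇒ X = (1/3, 1/2)
through T parallel to WJ: direction (1, -1/2); meets JX at N = (-1, 3/2)
N = J + t·(X−J) with t = 3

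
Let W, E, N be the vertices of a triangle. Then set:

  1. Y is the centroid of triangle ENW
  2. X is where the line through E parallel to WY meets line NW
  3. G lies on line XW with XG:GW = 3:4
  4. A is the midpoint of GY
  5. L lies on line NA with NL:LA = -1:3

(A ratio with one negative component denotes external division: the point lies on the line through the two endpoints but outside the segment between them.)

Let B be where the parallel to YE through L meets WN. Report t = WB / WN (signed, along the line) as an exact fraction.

t = 85/56

Choose coordinates W = (0, 0), E = (1, 0), N = (0, 1).
1. Y is the centroid of triangle ENW ⇒ Y = (1/3, 1/3)
2. X is where the line through E parallel to WY meets line NW ⇒ X = (0, -1)
3. G lies on line XW with XG:GW = 3:4 ⇒ G = (0, -4/7)
4. A is the midpoint of GY ⇒ A = (1/6, -5/42)
5. L lies on line NA with NL:LA = -1:3 ⇒ L = (-1/12, 131/84)
through L parallel to YE: direction (2/3, -1/3); meets WN at B = (0, 85/56)
B = W + t·(N−W) with t = 85/56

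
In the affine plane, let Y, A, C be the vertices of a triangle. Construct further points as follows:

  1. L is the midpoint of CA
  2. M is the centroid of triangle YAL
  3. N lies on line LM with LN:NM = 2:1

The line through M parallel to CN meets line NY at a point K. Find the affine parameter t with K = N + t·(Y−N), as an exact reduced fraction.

t = 1/9

Set Y = (0, 0), A = (1, 0), C = (0, 1); any affine frame gives the same invariant.
1. L is the midpoint of CA ⇒ L = (1/2, 1/2)
2. M is the centroid of triangle YAL ⇒ M = (1/2, 1/6)
3. N lies on line LM with LN:NM = 2:1 ⇒ N = (1/2, 5/18)
through M parallel to CN: direction (1/2, -13/18); meets NY at K = (4/9, 20/81)
K = N + t·(Y−N) with t = 1/9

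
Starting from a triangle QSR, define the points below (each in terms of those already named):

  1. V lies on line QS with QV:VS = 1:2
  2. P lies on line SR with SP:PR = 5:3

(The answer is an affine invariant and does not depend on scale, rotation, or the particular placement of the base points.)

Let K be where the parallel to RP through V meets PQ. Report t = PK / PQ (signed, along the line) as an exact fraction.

t = 2/3

Assign Q = (0, 0), S = (1, 0), R = (0, 1) — the answer is frame-independent, so this choice is without loss of generality.
1. V lies on line QS with QV:VS = 1:2 ⇒ V = (1/3, 0)
2. P lies on line SR with SP:PR = 5:3 ⇒ P = (3/8, 5/8)
through V parallel to RP: direction (3/8, -3/8); meets PQ at K = (1/8, 5/24)
K = P + t·(Q−P) with t = 2/3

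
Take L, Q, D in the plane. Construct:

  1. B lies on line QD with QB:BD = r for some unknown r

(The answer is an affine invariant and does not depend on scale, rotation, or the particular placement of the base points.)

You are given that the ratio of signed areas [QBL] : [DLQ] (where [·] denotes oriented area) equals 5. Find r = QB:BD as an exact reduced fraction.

Set L = (0, 0), Q = (1, 0), D = (0, 1); any affine frame gives the same invariant.
1. With QB:BD = r, write λ = r/(r+1) so B = Q + λ·(D−Q); B is affine-linear in λ
Every point depending on B is an affine combination of B and λ-independent points, so each such coordinate is linear in λ; the λ² term in each signed area is a multiple of (D−Q)×(D−Q) = 0, so 2·[QBL] and 2·[DLQ] are each linear in λ. Evaluating at λ=0 and λ=1:
  2·[QBL] = λ,   2·[DLQ] = 1
So [QBL]:[DLQ] = (λ) / (1). Setting this equal to 5:
  λ = 5·(1)  ⇒  λ = 5
Then r = λ/(1−λ) = (5)/(-4) = -5/4. Check: with r = -5/4, B = (-4, 5) and [QBL]:[DLQ] = 5 as required.

r = -5/4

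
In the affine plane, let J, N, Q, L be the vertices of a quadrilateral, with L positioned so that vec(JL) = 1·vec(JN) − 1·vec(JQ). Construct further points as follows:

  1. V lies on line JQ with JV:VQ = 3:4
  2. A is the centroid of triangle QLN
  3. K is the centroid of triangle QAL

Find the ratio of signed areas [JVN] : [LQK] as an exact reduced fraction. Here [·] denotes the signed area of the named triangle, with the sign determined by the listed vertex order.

Choose coordinates J = (0, 0), N = (1, 0), Q = (0, 1), L = (1, -1).
1. V lies on line JQ with JV:VQ = 3:4 ⇒ V = (0, 3/7)
2. A is the centroid of triangle QLN ⇒ A = (2/3, 0)
3. K is the centroid of triangle QAL ⇒ K = (5/9, 0)
2·[JVN] = -3/7, 2·[LQK] = -1/9
[JVN]:[LQK] = -3/7:-1/9 = 27/7

[JVN]:[LQK] = 27/7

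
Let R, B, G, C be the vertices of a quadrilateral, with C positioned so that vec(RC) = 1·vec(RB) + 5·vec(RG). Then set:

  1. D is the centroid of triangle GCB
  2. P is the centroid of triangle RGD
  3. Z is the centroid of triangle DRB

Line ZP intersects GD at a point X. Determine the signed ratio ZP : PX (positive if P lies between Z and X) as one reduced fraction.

Choose coordinates R = (0, 0), B = (1, 0), G = (0, 1), C = (1, 5).
1. D is the centroid of triangle GCB ⇒ D = (2/3, 2)
2. P is the centroid of triangle RGD ⇒ P = (2/9, 1)
3. Z is the centroid of triangle DRB ⇒ Z = (5/9, 2/3)
line ZP meets GD at X = (4/45, 17/15)
P = Z + t·(X−Z) with t = 5/7, so ZP:PX = 5/7:2/7

ZP:PX = 5/2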